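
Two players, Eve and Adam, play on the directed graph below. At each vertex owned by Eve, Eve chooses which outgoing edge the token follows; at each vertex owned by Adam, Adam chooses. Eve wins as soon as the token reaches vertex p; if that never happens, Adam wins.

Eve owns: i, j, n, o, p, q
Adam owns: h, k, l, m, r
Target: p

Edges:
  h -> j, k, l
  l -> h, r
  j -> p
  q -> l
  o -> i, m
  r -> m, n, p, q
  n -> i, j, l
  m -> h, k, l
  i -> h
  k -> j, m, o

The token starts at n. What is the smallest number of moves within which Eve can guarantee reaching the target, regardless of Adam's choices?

2

A0 = {p}
A1: add {j} — j (Eve) has j→p.
A2: add {n} — n (Eve) has n→j.
A3 = A2; e.g. h (Adam) can still go to k. Fixed point.
n enters the attractor at level 2, so Eve can force the target in 2 moves from there.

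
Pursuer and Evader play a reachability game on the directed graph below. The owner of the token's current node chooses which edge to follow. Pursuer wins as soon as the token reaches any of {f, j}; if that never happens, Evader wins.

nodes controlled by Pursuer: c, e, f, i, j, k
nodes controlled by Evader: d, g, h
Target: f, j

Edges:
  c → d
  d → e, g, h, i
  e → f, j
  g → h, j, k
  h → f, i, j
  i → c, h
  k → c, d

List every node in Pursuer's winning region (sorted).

e, f, j

A0 = {f, j}
A1: add {e} — e (Pursuer) has e→f.
A2 = A1; e.g. c (Pursuer) has no edge into A1. Fixed point.
Pursuer's winning region = {e, f, j}.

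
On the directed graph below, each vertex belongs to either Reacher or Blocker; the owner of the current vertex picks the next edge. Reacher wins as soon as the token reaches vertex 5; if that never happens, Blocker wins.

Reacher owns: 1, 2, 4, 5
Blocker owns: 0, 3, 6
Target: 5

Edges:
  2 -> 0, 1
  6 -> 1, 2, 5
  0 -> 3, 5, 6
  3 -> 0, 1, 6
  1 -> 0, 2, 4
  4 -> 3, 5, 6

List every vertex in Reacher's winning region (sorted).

A0 = {5}
A1: add {4} — 4 (Reacher) has 4→5.
A2: add {1} — 1 (Reacher) has 1→4.
A3: add {2} — 2 (Reacher) has 2→1.
A4: add {6} — 6 (Blocker): all of {1, 2, 5} already in.
A5 = A4; e.g. 0 (Blocker) can still go to 3. Fixed point.
Reacher's winning region = {1, 2, 4, 5, 6}.

1, 2, 4, 5, 6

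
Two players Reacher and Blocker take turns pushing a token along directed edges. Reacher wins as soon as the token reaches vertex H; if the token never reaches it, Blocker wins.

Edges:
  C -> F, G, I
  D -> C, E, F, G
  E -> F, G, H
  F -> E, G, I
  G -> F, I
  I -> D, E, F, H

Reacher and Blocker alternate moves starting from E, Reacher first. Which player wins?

Reacher

Track states (vertex, player-to-move).
A0 = {(H,Reacher), (H,Blocker)}
A1: add {(E,Reacher), (I,Reacher)}.
(E,Reacher) ∈ A1 ⇒ Reacher forces the target.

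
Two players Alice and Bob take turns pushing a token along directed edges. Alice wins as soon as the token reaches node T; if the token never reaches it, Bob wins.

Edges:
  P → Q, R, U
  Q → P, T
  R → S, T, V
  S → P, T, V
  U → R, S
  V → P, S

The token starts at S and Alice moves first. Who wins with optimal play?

Alice

Track states (vertex, player-to-move).
A0 = {(T,Alice), (T,Bob)}
A1: add {(Q,Alice), (R,Alice), (S,Alice)}.
(S,Alice) ∈ A1 ⇒ Alice forces the target.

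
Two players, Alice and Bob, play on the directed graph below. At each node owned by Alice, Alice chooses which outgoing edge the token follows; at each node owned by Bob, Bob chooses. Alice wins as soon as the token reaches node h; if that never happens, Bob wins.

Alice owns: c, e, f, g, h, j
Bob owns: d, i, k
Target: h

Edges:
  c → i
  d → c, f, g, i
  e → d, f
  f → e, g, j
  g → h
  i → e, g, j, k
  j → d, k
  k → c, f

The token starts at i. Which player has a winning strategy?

A0 = {h}
A1: add {g} — g (Alice) has g→h.
A2: add {f} — f (Alice) has f→g.
A3: add {e} — e (Alice) has e→f.
A4 = A3; e.g. c (Alice) has no edge into A3. Fixed point.
i never enters the attractor, so Bob can avoid the target forever.

Bob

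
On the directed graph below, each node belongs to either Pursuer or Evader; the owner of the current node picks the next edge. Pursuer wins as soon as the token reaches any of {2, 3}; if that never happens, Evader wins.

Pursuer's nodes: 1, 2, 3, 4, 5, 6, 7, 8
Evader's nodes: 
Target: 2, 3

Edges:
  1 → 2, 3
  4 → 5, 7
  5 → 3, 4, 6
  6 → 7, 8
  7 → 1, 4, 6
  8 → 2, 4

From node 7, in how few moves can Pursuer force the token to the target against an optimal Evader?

A0 = {2, 3}
A1: add {1, 5, 8} — 1 (Pursuer) has 1→2; 5 (Pursuer) has 5→3; 8 (Pursuer) has 8→2.
A2: add {4, 6, 7} — 4 (Pursuer) has 4→5; 6 (Pursuer) has 6→8; 7 (Pursuer) has 7→1.
A2 = all vertices. Fixed point.
7 enters the attractor at level 2, so Pursuer can force the target in 2 moves from there.

2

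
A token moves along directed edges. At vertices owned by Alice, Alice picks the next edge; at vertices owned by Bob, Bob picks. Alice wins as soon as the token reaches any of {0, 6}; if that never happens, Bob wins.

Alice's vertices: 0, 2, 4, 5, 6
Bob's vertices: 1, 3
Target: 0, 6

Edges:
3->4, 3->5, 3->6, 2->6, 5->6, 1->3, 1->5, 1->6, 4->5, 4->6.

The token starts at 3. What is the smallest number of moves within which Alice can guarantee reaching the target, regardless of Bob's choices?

A0 = {0, 6}
A1: add {2, 4, 5} — 2 (Alice) has 2→6; 4 (Alice) has 4→6; 5 (Alice) has 5→6.
A2: add {3} — 3 (Bob): all of {4, 5, 6} already in.
3 enters the attractor at level 2, so Alice can force the target in 2 moves from there.

2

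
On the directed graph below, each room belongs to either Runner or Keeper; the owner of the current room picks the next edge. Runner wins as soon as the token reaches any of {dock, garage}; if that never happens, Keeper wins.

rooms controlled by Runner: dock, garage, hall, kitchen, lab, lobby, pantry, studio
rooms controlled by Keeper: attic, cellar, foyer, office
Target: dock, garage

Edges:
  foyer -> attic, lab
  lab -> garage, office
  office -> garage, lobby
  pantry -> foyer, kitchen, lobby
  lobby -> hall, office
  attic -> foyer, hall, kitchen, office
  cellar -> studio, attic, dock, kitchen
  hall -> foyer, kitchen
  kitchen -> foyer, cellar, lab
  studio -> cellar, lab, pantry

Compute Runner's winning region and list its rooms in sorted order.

A0 = {dock, garage}
A1: add {lab} — lab (Runner) has lab→garage.
A2: add {kitchen, studio} — studio (Runner) has studio→lab; kitchen (Runner) has kitchen→lab.
A3: add {hall, pantry} — hall (Runner) has hall→kitchen; pantry (Runner) has pantry→kitchen.
A4: add {lobby} — lobby (Runner) has lobby→hall.
A5: add {office} — office (Keeper): all of {garage, lobby} already in.
A6 = A5; e.g. attic (Keeper) can still go to foyer. Fixed point.
Runner's winning region = {dock, garage, hall, kitchen, lab, lobby, office, pantry, studio}.

dock, garage, hall, kitchen, lab, lobby, office, pantry, studio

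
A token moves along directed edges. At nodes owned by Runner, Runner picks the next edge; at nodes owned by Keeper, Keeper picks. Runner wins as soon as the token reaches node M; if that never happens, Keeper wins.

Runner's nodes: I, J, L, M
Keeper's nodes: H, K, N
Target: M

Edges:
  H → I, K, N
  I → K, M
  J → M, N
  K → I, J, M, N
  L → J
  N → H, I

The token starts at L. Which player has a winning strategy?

Runner

A0 = {M}
A1: add {I, J} — I (Runner) has I→M; J (Runner) has J→M.
A2: add {L} — L (Runner) has L→J.
A3 = A2; e.g. H (Keeper) can still go to K. Fixed point.
L ∈ A2, so Runner can force the target.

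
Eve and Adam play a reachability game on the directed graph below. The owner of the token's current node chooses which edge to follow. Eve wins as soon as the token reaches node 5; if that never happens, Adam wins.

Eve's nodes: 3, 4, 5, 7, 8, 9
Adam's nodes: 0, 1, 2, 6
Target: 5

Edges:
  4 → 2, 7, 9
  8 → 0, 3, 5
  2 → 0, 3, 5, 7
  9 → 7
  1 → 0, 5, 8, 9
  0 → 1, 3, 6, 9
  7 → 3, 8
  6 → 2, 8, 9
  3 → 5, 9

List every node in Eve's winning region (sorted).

A0 = {5}
A1: add {3, 8} — 3 (Eve) has 3→5; 8 (Eve) has 8→5.
A2: add {7} — 7 (Eve) has 7→3.
A3: add {4, 9} — 4 (Eve) has 4→7; 9 (Eve) has 9→7.
A4 = A3; e.g. 0 (Adam) can still go to 1. Fixed point.
Eve's winning region = {3, 4, 5, 7, 8, 9}.

3, 4, 5, 7, 8, 9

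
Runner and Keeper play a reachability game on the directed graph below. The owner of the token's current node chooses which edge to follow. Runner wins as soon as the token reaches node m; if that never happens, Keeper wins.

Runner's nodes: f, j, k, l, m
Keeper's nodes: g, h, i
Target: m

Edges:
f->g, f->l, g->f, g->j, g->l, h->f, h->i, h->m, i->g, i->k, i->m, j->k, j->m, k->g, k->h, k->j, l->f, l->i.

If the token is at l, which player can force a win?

Keeper

A0 = {m}
A1: add {j} — j (Runner) has j→m.
A2: add {k} — k (Runner) has k→j.
A3 = A2; e.g. f (Runner) has no edge into A2. Fixed point.
l never enters the attractor, so Keeper can avoid the target forever.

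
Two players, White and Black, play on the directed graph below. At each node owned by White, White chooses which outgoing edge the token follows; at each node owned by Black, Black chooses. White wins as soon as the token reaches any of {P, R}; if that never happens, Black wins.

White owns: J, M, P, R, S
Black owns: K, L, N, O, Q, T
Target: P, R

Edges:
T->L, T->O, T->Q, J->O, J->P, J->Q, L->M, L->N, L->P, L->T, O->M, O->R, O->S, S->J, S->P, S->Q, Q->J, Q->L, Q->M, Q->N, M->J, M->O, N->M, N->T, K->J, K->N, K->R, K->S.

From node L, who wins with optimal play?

Black

A0 = {P, R}
A1: add {J, S} — J (White) has J→P; S (White) has S→P.
A2: add {M} — M (White) has M→J.
A3: add {O} — O (Black): all of {M, R, S} already in.
A4 = A3; e.g. K (Black) can still go to N. Fixed point.
L never enters the attractor, so Black can avoid the target forever.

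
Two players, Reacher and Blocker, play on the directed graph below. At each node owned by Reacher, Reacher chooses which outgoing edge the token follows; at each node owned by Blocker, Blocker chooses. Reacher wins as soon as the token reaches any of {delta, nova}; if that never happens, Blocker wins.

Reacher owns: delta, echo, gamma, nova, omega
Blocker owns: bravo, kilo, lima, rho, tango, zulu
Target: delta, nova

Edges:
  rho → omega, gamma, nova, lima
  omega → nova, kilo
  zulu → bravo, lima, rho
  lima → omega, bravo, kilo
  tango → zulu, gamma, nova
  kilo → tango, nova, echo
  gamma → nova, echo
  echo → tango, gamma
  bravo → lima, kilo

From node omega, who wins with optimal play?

Reacher

A0 = {delta, nova}
A1: add {gamma, omega} — omega (Reacher) has omega→nova; gamma (Reacher) has gamma→nova.
omega ∈ A1, so Reacher can force the target.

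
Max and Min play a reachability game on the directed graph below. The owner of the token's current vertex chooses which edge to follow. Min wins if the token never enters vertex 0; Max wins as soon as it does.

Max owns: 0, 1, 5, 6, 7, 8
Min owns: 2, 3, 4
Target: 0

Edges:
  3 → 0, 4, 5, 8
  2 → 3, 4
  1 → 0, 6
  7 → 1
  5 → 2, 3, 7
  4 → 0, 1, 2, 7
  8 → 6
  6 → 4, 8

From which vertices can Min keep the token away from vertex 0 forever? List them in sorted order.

A0 = {0}
A1: add {1} — 1 (Max) has 1→0.
A2: add {7} — 7 (Max) has 7→1.
A3: add {5} — 5 (Max) has 5→7.
A4 = A3; e.g. 2 (Min) can still go to 3. Fixed point.
Max's attractor = {0, 1, 5, 7}; Min avoids the target exactly from the complement.

2, 3, 4, 6, 8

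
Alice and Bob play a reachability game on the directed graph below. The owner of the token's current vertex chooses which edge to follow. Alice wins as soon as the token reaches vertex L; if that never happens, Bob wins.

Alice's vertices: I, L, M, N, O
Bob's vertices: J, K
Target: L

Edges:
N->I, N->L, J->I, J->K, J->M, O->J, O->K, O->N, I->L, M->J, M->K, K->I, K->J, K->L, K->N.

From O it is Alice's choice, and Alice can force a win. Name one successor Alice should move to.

N

A0 = {L}
A1: add {I, N} — I (Alice) has I→L; N (Alice) has N→L.
A2: add {O} — O (Alice) has O→N.
A3 = A2; e.g. J (Bob) can still go to K. Fixed point.
From O, successor N is in the attractor (rank 1); the other successors J, K are not.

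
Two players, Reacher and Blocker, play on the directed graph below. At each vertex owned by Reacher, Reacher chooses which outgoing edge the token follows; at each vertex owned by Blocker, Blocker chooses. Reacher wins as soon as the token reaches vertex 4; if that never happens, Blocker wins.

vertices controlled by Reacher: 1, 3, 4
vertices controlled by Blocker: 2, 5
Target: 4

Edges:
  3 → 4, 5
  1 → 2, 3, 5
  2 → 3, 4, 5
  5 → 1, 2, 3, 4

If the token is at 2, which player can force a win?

A0 = {4}
A1: add {3} — 3 (Reacher) has 3→4.
A2: add {1} — 1 (Reacher) has 1→3.
A3 = A2; e.g. 2 (Blocker) can still go to 5. Fixed point.
2 never enters the attractor, so Blocker can avoid the target forever.

Blocker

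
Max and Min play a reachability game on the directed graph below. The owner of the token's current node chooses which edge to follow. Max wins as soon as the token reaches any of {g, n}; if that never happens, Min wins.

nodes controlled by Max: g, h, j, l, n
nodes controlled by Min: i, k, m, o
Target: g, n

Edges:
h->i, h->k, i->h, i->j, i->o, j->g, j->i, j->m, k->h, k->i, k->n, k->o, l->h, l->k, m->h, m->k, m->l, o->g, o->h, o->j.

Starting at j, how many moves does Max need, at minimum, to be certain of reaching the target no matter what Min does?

1

A0 = {g, n}
A1: add {j} — j (Max) has j→g.
A2 = A1; e.g. h (Max) has no edge into A1. Fixed point.
j enters the attractor at level 1, so Max can force the target in 1 move from there.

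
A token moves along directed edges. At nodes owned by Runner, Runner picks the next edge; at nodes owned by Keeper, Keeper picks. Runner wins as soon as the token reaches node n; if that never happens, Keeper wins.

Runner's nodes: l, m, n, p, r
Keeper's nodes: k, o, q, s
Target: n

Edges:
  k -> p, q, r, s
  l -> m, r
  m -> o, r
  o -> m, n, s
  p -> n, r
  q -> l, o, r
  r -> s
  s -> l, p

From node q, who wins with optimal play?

Keeper

A0 = {n}
A1: add {p} — p (Runner) has p→n.
A2 = A1; e.g. k (Keeper) can still go to q. Fixed point.
q never enters the attractor, so Keeper can avoid the target forever.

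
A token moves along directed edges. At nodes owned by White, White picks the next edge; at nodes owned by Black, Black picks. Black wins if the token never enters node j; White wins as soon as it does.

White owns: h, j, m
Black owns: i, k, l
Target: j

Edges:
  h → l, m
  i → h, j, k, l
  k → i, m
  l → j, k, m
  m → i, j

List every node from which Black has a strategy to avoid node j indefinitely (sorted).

A0 = {j}
A1: add {m} — m (White) has m→j.
A2: add {h} — h (White) has h→m.
A3 = A2; e.g. i (Black) can still go to k. Fixed point.
White's attractor = {h, j, m}; Black avoids the target exactly from the complement.

i, k, l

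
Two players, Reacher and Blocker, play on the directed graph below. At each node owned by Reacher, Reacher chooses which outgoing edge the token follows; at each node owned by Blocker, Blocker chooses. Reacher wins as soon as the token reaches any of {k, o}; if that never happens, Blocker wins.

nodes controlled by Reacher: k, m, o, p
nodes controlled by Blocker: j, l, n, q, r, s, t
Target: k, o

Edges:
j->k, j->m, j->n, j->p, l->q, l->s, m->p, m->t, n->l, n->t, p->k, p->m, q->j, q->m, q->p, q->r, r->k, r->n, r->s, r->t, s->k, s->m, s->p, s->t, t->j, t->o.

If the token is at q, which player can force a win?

A0 = {k, o}
A1: add {p} — p (Reacher) has p→k.
A2: add {m} — m (Reacher) has m→p.
A3 = A2; e.g. j (Blocker) can still go to n. Fixed point.
q never enters the attractor, so Blocker can avoid the target forever.

Blocker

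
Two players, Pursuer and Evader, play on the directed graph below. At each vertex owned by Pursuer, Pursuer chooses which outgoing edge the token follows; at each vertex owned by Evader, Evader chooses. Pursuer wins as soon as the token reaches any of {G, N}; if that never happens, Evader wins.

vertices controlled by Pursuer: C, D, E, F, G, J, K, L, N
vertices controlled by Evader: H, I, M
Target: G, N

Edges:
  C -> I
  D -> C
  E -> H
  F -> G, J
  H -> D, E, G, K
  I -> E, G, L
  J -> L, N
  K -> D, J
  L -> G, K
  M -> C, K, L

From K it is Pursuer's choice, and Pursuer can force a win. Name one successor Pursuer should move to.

J

A0 = {G, N}
A1: add {F, J, L} — F (Pursuer) has F→G; J (Pursuer) has J→N; L (Pursuer) has L→G.
A2: add {K} — K (Pursuer) has K→J.
A3 = A2; e.g. C (Pursuer) has no edge into A2. Fixed point.
From K, successor J is in the attractor (rank 1); the other successor D is not.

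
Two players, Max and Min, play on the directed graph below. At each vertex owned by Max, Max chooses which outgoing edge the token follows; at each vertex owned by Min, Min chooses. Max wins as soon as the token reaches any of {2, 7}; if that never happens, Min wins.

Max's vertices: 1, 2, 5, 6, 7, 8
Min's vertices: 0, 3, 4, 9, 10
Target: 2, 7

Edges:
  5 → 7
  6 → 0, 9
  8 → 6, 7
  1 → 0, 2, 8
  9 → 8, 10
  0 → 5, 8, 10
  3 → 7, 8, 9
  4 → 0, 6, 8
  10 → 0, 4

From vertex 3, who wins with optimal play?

Min

A0 = {2, 7}
A1: add {1, 5, 8} — 1 (Max) has 1→2; 5 (Max) has 5→7; 8 (Max) has 8→7.
A2 = A1; e.g. 0 (Min) can still go to 10. Fixed point.
3 never enters the attractor, so Min can avoid the target forever.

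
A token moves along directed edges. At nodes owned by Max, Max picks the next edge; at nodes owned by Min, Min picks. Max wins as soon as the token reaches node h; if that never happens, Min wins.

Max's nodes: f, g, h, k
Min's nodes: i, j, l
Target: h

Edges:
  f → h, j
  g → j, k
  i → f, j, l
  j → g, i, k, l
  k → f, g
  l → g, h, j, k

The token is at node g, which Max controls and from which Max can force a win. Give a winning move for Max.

k

A0 = {h}
A1: add {f} — f (Max) has f→h.
A2: add {k} — k (Max) has k→f.
A3: add {g} — g (Max) has g→k.
A4 = A3; e.g. i (Min) can still go to j. Fixed point.
From g, successor k is in the attractor (rank 2); the other successor j is not.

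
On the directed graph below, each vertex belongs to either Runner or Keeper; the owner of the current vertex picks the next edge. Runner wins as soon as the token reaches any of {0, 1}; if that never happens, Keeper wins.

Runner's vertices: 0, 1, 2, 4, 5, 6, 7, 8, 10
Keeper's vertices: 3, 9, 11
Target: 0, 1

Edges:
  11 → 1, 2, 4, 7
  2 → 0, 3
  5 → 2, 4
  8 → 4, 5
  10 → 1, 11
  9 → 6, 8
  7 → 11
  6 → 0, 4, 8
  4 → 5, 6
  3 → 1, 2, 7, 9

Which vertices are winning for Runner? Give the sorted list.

A0 = {0, 1}
A1: add {2, 6, 10} — 2 (Runner) has 2→0; 6 (Runner) has 6→0; 10 (Runner) has 10→1.
A2: add {4, 5} — 4 (Runner) has 4→6; 5 (Runner) has 5→2.
A3: add {8} — 8 (Runner) has 8→4.
A4: add {9} — 9 (Keeper): all of {6, 8} already in.
A5 = A4; e.g. 3 (Keeper) can still go to 7. Fixed point.
Runner's winning region = {0, 1, 2, 4, 5, 6, 8, 9, 10}.

0, 1, 2, 4, 5, 6, 8, 9, 10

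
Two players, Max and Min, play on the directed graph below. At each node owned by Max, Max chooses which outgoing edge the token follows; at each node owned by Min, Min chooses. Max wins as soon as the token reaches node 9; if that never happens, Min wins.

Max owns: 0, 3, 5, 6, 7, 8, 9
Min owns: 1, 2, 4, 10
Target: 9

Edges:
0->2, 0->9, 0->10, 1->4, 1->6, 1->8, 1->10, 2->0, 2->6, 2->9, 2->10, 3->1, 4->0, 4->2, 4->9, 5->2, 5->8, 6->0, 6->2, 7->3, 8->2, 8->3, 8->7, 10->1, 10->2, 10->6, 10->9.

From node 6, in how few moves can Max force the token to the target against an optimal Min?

A0 = {9}
A1: add {0} — 0 (Max) has 0→9.
A2: add {6} — 6 (Max) has 6→0.
A3 = A2; e.g. 1 (Min) can still go to 4. Fixed point.
6 enters the attractor at level 2, so Max can force the target in 2 moves from there.

2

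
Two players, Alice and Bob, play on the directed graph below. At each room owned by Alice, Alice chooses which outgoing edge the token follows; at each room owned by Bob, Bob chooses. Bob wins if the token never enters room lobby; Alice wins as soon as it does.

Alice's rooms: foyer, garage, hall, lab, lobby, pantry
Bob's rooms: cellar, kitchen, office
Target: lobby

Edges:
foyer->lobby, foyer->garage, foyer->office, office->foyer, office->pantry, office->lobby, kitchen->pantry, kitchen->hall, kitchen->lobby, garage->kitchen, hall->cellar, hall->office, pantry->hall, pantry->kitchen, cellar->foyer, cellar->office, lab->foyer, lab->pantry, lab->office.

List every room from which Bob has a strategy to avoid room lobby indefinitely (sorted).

cellar, garage, hall, kitchen, office, pantry

A0 = {lobby}
A1: add {foyer} — foyer (Alice) has foyer→lobby.
A2: add {lab} — lab (Alice) has lab→foyer.
A3 = A2; e.g. pantry (Alice) has no edge into A2. Fixed point.
Alice's attractor = {foyer, lab, lobby}; Bob avoids the target exactly from the complement.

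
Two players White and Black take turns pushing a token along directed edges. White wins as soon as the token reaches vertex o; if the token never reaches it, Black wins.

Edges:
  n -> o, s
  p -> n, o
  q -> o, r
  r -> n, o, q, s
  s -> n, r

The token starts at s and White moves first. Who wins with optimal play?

Black

Track states (vertex, player-to-move).
A0 = {(o,White), (o,Black)}
A1: add {(n,White), (p,White), (q,White), (r,White)}.
A2: add {(p,Black), (q,Black), (s,Black)}.
A3 = A2; e.g. (n,Black) stays out. (s,White) never enters ⇒ Black avoids the target.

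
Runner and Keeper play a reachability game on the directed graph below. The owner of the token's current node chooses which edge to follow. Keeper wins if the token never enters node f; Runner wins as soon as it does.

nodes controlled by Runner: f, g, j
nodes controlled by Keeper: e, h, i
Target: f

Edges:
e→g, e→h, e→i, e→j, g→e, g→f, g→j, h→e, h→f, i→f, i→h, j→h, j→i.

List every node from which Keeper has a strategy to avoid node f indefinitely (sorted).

e, h, i, j

A0 = {f}
A1: add {g} — g (Runner) has g→f.
A2 = A1; e.g. e (Keeper) can still go to h. Fixed point.
Runner's attractor = {f, g}; Keeper avoids the target exactly from the complement.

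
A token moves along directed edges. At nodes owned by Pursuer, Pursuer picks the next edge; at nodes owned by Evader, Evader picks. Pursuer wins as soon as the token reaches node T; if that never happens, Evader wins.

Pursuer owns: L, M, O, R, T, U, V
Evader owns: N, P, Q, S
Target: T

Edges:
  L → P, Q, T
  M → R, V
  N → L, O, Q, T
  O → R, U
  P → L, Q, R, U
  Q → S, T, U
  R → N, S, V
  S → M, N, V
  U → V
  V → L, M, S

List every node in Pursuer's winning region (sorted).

A0 = {T}
A1: add {L} — L (Pursuer) has L→T.
A2: add {V} — V (Pursuer) has V→L.
A3: add {M, R, U} — M (Pursuer) has M→V; R (Pursuer) has R→V; U (Pursuer) has U→V.
A4: add {O} — O (Pursuer) has O→R.
A5 = A4; e.g. N (Evader) can still go to Q. Fixed point.
Pursuer's winning region = {L, M, O, R, T, U, V}.

L, M, O, R, T, U, V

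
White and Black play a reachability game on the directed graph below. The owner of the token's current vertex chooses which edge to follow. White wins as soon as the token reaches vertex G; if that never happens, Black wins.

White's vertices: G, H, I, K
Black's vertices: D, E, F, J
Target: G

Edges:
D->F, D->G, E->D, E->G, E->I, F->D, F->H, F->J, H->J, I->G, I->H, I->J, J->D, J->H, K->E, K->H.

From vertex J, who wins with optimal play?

A0 = {G}
A1: add {I} — I (White) has I→G.
A2 = A1; e.g. D (Black) can still go to F. Fixed point.
J never enters the attractor, so Black can avoid the target forever.

Black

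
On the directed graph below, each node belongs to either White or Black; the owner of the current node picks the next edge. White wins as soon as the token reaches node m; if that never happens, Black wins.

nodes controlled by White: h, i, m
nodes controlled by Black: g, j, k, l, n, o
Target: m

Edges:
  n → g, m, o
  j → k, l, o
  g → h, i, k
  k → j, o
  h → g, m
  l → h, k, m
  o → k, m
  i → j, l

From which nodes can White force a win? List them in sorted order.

h, m

A0 = {m}
A1: add {h} — h (White) has h→m.
A2 = A1; e.g. g (Black) can still go to i. Fixed point.
White's winning region = {h, m}.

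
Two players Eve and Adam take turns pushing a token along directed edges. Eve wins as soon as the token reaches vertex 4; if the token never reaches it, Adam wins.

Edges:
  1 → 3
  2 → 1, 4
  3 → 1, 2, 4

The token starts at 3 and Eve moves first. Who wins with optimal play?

Eve

Track states (vertex, player-to-move).
A0 = {(4,Eve), (4,Adam)}
A1: add {(2,Eve), (3,Eve)}.
(3,Eve) ∈ A1 ⇒ Eve forces the target.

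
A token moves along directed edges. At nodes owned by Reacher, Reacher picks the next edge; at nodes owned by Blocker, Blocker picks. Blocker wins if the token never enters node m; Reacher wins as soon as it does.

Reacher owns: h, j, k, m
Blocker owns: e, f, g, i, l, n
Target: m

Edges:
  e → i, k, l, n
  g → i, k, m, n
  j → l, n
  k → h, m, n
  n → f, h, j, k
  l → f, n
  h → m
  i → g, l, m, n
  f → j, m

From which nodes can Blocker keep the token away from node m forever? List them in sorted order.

A0 = {m}
A1: add {h, k} — h (Reacher) has h→m; k (Reacher) has k→m.
A2 = A1; e.g. e (Blocker) can still go to i. Fixed point.
Reacher's attractor = {h, k, m}; Blocker avoids the target exactly from the complement.

e, f, g, i, j, l, n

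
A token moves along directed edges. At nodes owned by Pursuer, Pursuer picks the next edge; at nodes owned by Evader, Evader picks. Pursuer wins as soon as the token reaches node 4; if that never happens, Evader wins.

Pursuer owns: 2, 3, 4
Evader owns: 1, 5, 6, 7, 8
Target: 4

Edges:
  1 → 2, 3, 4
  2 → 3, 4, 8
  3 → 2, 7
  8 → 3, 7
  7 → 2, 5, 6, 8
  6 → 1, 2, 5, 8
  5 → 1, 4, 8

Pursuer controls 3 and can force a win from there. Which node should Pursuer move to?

2

A0 = {4}
A1: add {2} — 2 (Pursuer) has 2→4.
A2: add {3} — 3 (Pursuer) has 3→2.
A3: add {1} — 1 (Evader): all of {2, 3, 4} already in.
A4 = A3; e.g. 5 (Evader) can still go to 8. Fixed point.
From 3, successor 2 is in the attractor (rank 1); the other successor 7 is not.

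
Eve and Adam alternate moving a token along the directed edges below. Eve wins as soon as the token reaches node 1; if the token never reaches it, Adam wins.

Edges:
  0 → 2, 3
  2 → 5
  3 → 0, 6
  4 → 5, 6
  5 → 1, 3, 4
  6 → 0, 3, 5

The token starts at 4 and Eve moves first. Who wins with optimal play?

Track states (vertex, player-to-move).
A0 = {(1,Eve), (1,Adam)}
A1: add {(5,Eve)}.
A2: add {(2,Adam)}.
A3: add {(0,Eve)}.
A4 = A3; e.g. (0,Adam) stays out. (4,Eve) never enters ⇒ Adam avoids the target.

Adam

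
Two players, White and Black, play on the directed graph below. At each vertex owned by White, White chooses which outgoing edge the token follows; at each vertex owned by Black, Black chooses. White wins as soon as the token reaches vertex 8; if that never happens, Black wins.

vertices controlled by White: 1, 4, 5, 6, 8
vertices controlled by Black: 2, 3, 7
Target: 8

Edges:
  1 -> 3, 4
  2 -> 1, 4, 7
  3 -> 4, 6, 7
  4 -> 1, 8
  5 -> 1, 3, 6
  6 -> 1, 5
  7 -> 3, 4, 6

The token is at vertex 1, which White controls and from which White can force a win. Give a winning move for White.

A0 = {8}
A1: add {4} — 4 (White) has 4→8.
A2: add {1} — 1 (White) has 1→4.
A3: add {5, 6} — 5 (White) has 5→1; 6 (White) has 6→1.
A4 = A3; e.g. 2 (Black) can still go to 7. Fixed point.
From 1, successor 4 is in the attractor (rank 1); the other successor 3 is not.

4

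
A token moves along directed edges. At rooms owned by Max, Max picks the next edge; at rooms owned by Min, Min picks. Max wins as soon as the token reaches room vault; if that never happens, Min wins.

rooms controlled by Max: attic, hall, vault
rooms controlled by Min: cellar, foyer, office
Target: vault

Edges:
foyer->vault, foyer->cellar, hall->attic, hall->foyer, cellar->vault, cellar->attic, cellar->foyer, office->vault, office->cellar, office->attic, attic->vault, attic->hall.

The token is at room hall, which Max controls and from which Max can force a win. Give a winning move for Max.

attic

A0 = {vault}
A1: add {attic} — attic (Max) has attic→vault.
A2: add {hall} — hall (Max) has hall→attic.
A3 = A2; e.g. cellar (Min) can still go to foyer. Fixed point.
From hall, successor attic is in the attractor (rank 1); the other successor foyer is not.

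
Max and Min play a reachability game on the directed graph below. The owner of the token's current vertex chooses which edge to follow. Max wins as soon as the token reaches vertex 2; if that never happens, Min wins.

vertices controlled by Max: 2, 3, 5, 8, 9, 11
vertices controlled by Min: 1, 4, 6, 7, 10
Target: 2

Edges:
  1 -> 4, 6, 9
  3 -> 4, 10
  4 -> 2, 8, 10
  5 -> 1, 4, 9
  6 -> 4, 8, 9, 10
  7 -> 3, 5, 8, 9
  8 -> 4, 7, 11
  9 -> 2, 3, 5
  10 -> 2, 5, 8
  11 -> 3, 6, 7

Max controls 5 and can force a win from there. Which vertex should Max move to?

9

A0 = {2}
A1: add {9} — 9 (Max) has 9→2.
A2: add {5} — 5 (Max) has 5→9.
A3 = A2; e.g. 1 (Min) can still go to 4. Fixed point.
From 5, successor 9 is in the attractor (rank 1); the other successors 1, 4 are not.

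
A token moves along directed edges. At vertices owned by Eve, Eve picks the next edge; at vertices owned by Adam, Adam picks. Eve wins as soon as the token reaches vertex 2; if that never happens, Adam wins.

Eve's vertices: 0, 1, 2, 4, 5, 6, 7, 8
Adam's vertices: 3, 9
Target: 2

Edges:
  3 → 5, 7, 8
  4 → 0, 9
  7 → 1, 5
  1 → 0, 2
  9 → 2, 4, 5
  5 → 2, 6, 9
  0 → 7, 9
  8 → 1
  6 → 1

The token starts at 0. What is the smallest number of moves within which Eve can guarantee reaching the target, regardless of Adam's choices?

3

A0 = {2}
A1: add {1, 5} — 1 (Eve) has 1→2; 5 (Eve) has 5→2.
A2: add {6, 7, 8} — 6 (Eve) has 6→1; 7 (Eve) has 7→1; 8 (Eve) has 8→1.
A3: add {0, 3} — 0 (Eve) has 0→7; 3 (Adam): all of {5, 7, 8} already in.
0 enters the attractor at level 3, so Eve can force the target in 3 moves from there.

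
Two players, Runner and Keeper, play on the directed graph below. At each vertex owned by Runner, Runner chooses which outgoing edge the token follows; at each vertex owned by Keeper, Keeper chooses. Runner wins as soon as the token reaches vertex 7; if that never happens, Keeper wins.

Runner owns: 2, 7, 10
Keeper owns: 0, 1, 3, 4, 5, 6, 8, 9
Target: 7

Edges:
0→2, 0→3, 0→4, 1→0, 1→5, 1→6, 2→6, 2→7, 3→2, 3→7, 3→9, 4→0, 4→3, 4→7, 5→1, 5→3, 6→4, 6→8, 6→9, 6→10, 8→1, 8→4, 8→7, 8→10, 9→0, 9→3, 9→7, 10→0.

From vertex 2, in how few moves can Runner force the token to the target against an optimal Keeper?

A0 = {7}
A1: add {2} — 2 (Runner) has 2→7.
A2 = A1; e.g. 0 (Keeper) can still go to 3. Fixed point.
2 enters the attractor at level 1, so Runner can force the target in 1 move from there.

1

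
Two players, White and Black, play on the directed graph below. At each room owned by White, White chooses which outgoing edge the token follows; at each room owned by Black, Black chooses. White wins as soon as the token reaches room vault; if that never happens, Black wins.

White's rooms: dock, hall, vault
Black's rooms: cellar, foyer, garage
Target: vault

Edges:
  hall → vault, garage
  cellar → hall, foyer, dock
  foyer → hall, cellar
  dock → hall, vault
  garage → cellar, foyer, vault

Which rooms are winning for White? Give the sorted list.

dock, hall, vault

A0 = {vault}
A1: add {dock, hall} — hall (White) has hall→vault; dock (White) has dock→vault.
A2 = A1; e.g. cellar (Black) can still go to foyer. Fixed point.
White's winning region = {dock, hall, vault}.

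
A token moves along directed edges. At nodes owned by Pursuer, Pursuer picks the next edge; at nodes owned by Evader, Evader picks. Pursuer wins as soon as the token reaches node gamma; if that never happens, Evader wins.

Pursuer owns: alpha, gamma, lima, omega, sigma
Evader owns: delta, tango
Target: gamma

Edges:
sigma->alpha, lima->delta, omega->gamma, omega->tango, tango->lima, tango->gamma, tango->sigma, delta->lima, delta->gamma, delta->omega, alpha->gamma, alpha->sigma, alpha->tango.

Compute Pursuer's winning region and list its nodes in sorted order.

A0 = {gamma}
A1: add {alpha, omega} — omega (Pursuer) has omega→gamma; alpha (Pursuer) has alpha→gamma.
A2: add {sigma} — sigma (Pursuer) has sigma→alpha.
A3 = A2; e.g. lima (Pursuer) has no edge into A2. Fixed point.
Pursuer's winning region = {alpha, gamma, omega, sigma}.

alpha, gamma, omega, sigma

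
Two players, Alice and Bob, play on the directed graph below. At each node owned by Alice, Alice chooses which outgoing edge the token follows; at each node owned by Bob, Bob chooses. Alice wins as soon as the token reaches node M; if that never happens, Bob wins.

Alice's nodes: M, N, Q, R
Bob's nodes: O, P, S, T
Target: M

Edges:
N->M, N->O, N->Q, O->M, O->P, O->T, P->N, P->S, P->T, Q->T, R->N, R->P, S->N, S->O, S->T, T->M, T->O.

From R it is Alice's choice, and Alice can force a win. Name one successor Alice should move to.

N

A0 = {M}
A1: add {N} — N (Alice) has N→M.
A2: add {R} — R (Alice) has R→N.
A3 = A2; e.g. O (Bob) can still go to P. Fixed point.
From R, successor N is in the attractor (rank 1); the other successor P is not.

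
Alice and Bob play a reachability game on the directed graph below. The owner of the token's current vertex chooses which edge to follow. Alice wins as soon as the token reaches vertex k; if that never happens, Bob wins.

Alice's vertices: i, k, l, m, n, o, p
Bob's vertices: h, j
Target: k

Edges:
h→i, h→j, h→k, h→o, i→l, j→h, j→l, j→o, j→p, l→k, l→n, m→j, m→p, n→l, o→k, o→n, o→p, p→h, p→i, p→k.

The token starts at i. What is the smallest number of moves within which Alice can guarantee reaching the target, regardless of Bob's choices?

A0 = {k}
A1: add {l, o, p} — l (Alice) has l→k; o (Alice) has o→k; p (Alice) has p→k.
A2: add {i, m, n} — i (Alice) has i→l; m (Alice) has m→p; n (Alice) has n→l.
A3 = A2; e.g. h (Bob) can still go to j. Fixed point.
i enters the attractor at level 2, so Alice can force the target in 2 moves from there.

2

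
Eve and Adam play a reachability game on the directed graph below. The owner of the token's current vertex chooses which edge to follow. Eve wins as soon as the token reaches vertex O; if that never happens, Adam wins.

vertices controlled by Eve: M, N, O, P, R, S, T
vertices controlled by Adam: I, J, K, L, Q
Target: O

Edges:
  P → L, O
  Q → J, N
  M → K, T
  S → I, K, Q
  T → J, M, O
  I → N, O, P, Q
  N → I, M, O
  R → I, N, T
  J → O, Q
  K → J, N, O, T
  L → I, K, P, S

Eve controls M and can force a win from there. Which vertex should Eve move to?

A0 = {O}
A1: add {N, P, T} — N (Eve) has N→O; P (Eve) has P→O; T (Eve) has T→O.
A2: add {M, R} — M (Eve) has M→T; R (Eve) has R→N.
A3 = A2; e.g. I (Adam) can still go to Q. Fixed point.
From M, successor T is in the attractor (rank 1); the other successor K is not.

T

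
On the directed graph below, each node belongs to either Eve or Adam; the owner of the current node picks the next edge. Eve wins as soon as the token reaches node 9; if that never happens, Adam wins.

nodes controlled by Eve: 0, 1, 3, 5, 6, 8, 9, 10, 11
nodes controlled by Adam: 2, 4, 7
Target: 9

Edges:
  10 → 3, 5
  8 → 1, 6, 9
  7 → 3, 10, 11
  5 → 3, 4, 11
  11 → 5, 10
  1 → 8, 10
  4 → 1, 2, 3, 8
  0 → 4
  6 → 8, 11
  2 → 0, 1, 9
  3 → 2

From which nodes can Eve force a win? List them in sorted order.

A0 = {9}
A1: add {8} — 8 (Eve) has 8→9.
A2: add {1, 6} — 1 (Eve) has 1→8; 6 (Eve) has 6→8.
A3 = A2; e.g. 0 (Eve) has no edge into A2. Fixed point.
Eve's winning region = {1, 6, 8, 9}.

1, 6, 8, 9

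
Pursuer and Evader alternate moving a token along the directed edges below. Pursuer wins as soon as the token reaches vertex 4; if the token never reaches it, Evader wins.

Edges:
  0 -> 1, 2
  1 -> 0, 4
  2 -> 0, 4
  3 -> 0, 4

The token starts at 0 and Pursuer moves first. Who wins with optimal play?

Evader

Track states (vertex, player-to-move).
A0 = {(4,Pursuer), (4,Evader)}
A1: add {(1,Pursuer), (2,Pursuer), (3,Pursuer)}.
A2: add {(0,Evader)}.
A3 = A2; e.g. (0,Pursuer) stays out. (0,Pursuer) never enters ⇒ Evader avoids the target.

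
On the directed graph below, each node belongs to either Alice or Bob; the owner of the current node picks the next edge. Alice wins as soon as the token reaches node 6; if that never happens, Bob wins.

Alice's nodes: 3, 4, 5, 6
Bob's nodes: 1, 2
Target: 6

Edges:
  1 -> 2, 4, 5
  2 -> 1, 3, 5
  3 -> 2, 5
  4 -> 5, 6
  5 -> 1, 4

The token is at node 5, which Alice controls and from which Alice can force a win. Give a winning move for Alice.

4

A0 = {6}
A1: add {4} — 4 (Alice) has 4→6.
A2: add {5} — 5 (Alice) has 5→4.
A3: add {3} — 3 (Alice) has 3→5.
A4 = A3; e.g. 1 (Bob) can still go to 2. Fixed point.
From 5, successor 4 is in the attractor (rank 1); the other successor 1 is not.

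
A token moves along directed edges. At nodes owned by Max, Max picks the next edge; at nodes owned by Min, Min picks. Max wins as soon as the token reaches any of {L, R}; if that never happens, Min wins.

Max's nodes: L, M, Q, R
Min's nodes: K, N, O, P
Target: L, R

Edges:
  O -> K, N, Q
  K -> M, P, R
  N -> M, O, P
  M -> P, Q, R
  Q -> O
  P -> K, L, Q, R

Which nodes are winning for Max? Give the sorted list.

L, M, R

A0 = {L, R}
A1: add {M} — M (Max) has M→R.
A2 = A1; e.g. K (Min) can still go to P. Fixed point.
Max's winning region = {L, M, R}.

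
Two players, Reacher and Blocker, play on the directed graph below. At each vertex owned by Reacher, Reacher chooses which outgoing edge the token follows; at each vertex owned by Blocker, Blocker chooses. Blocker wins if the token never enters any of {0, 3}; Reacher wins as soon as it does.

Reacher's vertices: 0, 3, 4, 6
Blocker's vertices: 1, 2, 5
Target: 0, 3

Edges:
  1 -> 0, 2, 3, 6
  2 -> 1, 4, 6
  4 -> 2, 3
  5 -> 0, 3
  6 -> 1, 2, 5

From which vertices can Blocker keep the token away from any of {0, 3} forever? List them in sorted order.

A0 = {0, 3}
A1: add {4, 5} — 4 (Reacher) has 4→3; 5 (Blocker): all of {0, 3} already in.
A2: add {6} — 6 (Reacher) has 6→5.
A3 = A2; e.g. 1 (Blocker) can still go to 2. Fixed point.
Reacher's attractor = {0, 3, 4, 5, 6}; Blocker avoids the target exactly from the complement.

1, 2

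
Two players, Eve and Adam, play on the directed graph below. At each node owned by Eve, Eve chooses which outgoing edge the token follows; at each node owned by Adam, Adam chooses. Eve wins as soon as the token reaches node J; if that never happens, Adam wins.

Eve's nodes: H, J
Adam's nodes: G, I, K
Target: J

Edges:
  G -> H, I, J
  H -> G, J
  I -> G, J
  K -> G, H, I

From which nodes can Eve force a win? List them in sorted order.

A0 = {J}
A1: add {H} — H (Eve) has H→J.
A2 = A1; e.g. G (Adam) can still go to I. Fixed point.
Eve's winning region = {H, J}.

H, J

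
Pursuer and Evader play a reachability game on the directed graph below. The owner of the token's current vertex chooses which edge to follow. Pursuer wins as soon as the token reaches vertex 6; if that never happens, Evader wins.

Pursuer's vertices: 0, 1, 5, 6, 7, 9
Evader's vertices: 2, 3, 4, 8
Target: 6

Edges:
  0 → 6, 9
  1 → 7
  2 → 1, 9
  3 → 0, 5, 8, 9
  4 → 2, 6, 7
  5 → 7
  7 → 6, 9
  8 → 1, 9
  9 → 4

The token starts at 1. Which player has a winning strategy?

A0 = {6}
A1: add {0, 7} — 0 (Pursuer) has 0→6; 7 (Pursuer) has 7→6.
A2: add {1, 5} — 1 (Pursuer) has 1→7; 5 (Pursuer) has 5→7.
A3 = A2; e.g. 2 (Evader) can still go to 9. Fixed point.
1 ∈ A2, so Pursuer can force the target.

Pursuer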